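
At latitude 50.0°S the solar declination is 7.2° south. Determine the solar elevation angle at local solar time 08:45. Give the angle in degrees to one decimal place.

31.1°

Hour angle H = 15° × (8.75 − 12) = -48.75°.
cos θ_z = sin φ sin δ + cos φ cos δ cos H = (-0.7660)(-0.1253) + (0.6428)(0.9921)(0.6593) = 0.5164.
θ_z = arccos(0.5164) = 58.91°, so the elevation is 90° − 58.91° = 31.09°.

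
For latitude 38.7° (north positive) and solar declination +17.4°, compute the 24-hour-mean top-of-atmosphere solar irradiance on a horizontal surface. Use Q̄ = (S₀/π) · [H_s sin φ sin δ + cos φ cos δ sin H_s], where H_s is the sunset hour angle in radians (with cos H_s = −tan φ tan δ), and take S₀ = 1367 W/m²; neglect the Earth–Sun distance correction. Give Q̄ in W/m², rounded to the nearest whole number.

462 W/m²

cos H_s = −tan(38.7°) · tan(17.4°) = -0.2511, so H_s = arccos(-0.2511) = 104.54°. In radians, H_s = 1.8246.
H_s sin φ sin δ = 1.8246 × 0.6252 × 0.2990 = 0.3411.
cos φ cos δ sin H_s = 0.7804 × 0.9542 × 0.9680 = 0.7208.
Q̄ = (1367/π) × (0.3411 + 0.7208) = 435.13 × 1.0619 = 462.06 W/m².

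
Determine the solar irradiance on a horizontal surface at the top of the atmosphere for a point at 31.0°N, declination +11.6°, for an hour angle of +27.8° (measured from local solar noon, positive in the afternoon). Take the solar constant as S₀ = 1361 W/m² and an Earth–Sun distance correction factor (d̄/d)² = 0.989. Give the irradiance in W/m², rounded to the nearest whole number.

1139 W/m²

cos θ_z = sin φ sin δ + cos φ cos δ cos H = (0.5150)(0.2011) + (0.8572)(0.9796)(0.8846) = 0.8464.
Top-of-atmosphere irradiance = S₀ (d̄/d)² cos θ_z = 1361 × 0.989 × 0.8464 = 1139.28 W/m².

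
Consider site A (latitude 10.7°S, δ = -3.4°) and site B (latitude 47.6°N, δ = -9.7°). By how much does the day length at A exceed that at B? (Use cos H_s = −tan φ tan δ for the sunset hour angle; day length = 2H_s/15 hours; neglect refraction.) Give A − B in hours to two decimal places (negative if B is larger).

+1.52 h

A: H_s = arccos(−tan -10.7° · tan -3.4°) = 90.64°, so 2H_s/15 = 12.0853 h.
B: H_s = arccos(−tan 47.6° · tan -9.7°) = 79.21°, so 2H_s/15 = 10.5613 h.
A − B = 12.0853 − 10.5613 = 1.5240 h.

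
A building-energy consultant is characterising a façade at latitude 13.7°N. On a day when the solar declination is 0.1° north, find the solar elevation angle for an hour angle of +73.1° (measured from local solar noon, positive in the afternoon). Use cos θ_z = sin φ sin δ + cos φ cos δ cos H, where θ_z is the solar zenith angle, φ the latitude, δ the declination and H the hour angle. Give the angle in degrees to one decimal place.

With φ = 13.7°, δ = 0.1°, H = 73.10°: sin φ sin δ = 0.0004, cos φ cos δ cos H = 0.2824, so cos θ_z = 0.2828.
θ_z = arccos(0.2828) = 73.57°, so the elevation is 90° − 73.57° = 16.43°.

16.4°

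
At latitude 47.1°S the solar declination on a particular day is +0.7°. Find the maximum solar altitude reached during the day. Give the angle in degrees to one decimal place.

42.2°

At local solar noon the hour angle is zero, so the elevation is 90° − |φ − δ| = 90° − |-47.1° − (0.7°)| = 90° − 47.8° = 42.2°.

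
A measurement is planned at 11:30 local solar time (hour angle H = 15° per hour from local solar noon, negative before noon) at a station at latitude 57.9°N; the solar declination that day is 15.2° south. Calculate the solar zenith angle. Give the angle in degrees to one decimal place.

73.4°

Hour angle H = 15° × (11.5 − 12) = -7.50°.
With φ = 57.9°, δ = -15.2°, H = -7.50°: sin φ sin δ = -0.2221, cos φ cos δ cos H = 0.5084, so cos θ_z = 0.2863.
θ_z = arccos(0.2863) = 73.36°.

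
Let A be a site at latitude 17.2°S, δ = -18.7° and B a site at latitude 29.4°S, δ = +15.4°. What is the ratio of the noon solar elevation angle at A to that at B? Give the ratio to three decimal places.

1.958

A: 90° − |-17.2 − (-18.7)| = 88.50°.
B: 90° − |-29.4 − (15.4)| = 45.20°.
Ratio A/B = 88.5000 / 45.2000 = 1.9580.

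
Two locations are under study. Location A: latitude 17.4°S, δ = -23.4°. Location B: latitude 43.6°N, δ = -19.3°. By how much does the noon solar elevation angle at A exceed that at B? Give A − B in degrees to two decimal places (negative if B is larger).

A: 90° − |-17.4 − (-23.4)| = 84.00°.
B: 90° − |43.6 − (-19.3)| = 27.10°.
A − B = 84.00 − 27.10 = 56.90°.

+56.90°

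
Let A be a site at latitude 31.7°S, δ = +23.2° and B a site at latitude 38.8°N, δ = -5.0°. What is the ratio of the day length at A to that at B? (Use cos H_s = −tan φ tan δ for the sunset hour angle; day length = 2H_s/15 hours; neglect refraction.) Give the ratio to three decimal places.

A: H_s = arccos(−tan -31.7° · tan 23.2°) = 74.65°, so 2H_s/15 = 9.9533 h.
B: H_s = arccos(−tan 38.8° · tan -5.0°) = 85.97°, so 2H_s/15 = 11.4627 h.
Ratio A/B = 9.9533 / 11.4627 = 0.8683.

0.868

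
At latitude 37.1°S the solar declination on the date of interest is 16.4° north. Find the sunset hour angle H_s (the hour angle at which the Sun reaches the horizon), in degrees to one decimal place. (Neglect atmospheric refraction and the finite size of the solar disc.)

−tan φ tan δ = −(-0.7563)(0.2943) = 0.2226; H_s = arccos(0.2226) = 77.14°.

77.1°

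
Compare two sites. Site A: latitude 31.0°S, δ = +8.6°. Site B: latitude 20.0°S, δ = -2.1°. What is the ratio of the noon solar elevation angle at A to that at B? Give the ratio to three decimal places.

A: 90° − |-31.0 − (8.6)| = 50.40°.
B: 90° − |-20.0 − (-2.1)| = 72.10°.
Ratio A/B = 50.4000 / 72.1000 = 0.6990.

0.699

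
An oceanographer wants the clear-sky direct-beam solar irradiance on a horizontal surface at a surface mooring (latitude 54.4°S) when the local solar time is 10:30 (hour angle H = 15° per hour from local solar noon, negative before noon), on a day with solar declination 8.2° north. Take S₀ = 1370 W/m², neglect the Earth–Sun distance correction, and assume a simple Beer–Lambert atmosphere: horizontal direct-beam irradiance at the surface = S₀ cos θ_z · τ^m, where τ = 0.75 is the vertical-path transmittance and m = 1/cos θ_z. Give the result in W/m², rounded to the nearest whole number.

286 W/m²

Hour angle H = 15° × (10.5 − 12) = -22.50°.
With φ = -54.4°, δ = 8.2°, H = -22.50°: sin φ sin δ = -0.1160, cos φ cos δ cos H = 0.5323, so cos θ_z = 0.4163.
Air mass m = 1/cos θ_z = 1/0.4163 = 2.402; τ^m = 0.75^2.402 = 0.5011.
Surface direct beam = 1370 × 0.4163 × 0.5011 = 285.79 W/m².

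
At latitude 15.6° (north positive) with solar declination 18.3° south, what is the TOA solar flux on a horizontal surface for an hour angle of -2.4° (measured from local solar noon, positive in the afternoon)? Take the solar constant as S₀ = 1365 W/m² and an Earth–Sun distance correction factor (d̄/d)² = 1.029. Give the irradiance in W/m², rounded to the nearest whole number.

cos θ_z = sin(15.6°) sin(-18.3°) + cos(15.6°) cos(-18.3°) cos(-2.40°) = -0.0844 + 0.9136 = 0.8292.
Top-of-atmosphere irradiance = S₀ (d̄/d)² cos θ_z = 1365 × 1.029 × 0.8292 = 1164.68 W/m².

1165 W/m²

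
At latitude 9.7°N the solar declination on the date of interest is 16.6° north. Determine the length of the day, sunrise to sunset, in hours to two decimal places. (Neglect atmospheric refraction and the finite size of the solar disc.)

12.39 hours

−tan φ tan δ = −(0.1709)(0.2981) = -0.0509; H_s = arccos(-0.0509) = 92.92°.
Day length = 2 H_s / 15° h⁻¹ = 185.84° / 15 = 12.389 h.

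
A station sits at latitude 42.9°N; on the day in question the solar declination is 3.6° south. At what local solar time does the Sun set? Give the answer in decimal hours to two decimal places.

−tan φ tan δ = −(0.9293)(-0.0629) = 0.0585; H_s = arccos(0.0585) = 86.65°.
Sunset is at 12 + H_s/15 = 12 + 5.777 = 17.777 h local solar time.

17.78 h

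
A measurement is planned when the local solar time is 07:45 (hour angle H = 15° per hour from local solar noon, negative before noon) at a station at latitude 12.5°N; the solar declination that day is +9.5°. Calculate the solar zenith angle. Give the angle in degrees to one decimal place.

Hour angle H = 15° × (7.75 − 12) = -63.75°.
cos θ_z = sin(12.5°) sin(9.5°) + cos(12.5°) cos(9.5°) cos(-63.75°) = 0.0357 + 0.4259 = 0.4616.
θ_z = arccos(0.4616) = 62.51°.

62.5°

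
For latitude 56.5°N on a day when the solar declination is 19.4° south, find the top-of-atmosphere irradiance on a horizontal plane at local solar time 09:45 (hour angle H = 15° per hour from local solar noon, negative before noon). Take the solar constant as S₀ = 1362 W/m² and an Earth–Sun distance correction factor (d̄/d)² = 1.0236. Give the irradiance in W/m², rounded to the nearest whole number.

217 W/m²

Hour angle H = 15° × (9.75 − 12) = -33.75°.
cos θ_z = sin(56.5°) sin(-19.4°) + cos(56.5°) cos(-19.4°) cos(-33.75°) = -0.2770 + 0.4329 = 0.1559.
Top-of-atmosphere irradiance = S₀ (d̄/d)² cos θ_z = 1362 × 1.0236 × 0.1559 = 217.35 W/m².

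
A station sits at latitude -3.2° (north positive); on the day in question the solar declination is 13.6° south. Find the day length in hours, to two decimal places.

The sunset hour angle satisfies cos H_s = −tan φ tan δ = -0.0135, giving H_s = 90.77°.
Day length = 2 H_s / 15° h⁻¹ = 181.54° / 15 = 12.103 h.

12.10 hours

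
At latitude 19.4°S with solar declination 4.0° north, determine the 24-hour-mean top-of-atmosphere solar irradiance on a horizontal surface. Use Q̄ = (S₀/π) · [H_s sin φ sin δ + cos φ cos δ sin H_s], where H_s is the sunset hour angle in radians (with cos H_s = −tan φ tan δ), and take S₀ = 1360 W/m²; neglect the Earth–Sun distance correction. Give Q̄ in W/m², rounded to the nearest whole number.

The sunset hour angle satisfies cos H_s = −tan φ tan δ = 0.0246, giving H_s = 88.59°. In radians, H_s = 1.5462.
H_s sin φ sin δ = 1.5462 × -0.3322 × 0.0698 = -0.0359.
cos φ cos δ sin H_s = 0.9432 × 0.9976 × 0.9997 = 0.9407.
Q̄ = (1360/π) × (-0.0359 + 0.9407) = 432.90 × 0.9048 = 391.69 W/m².

392 W/m²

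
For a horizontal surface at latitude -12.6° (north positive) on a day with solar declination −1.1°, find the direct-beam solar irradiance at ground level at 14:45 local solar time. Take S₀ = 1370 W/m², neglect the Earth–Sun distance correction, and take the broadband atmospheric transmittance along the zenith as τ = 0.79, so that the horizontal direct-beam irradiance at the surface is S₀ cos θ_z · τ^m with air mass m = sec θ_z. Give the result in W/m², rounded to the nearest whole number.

Hour angle H = 15° × (14.75 − 12) = 41.25°.
cos θ_z = sin(-12.6°) sin(-1.1°) + cos(-12.6°) cos(-1.1°) cos(41.25°) = 0.0042 + 0.7336 = 0.7378.
Air mass m = 1/cos θ_z = 1/0.7378 = 1.355; τ^m = 0.79^1.355 = 0.7266.
Surface direct beam = 1370 × 0.7378 × 0.7266 = 734.44 W/m².

734 W/m²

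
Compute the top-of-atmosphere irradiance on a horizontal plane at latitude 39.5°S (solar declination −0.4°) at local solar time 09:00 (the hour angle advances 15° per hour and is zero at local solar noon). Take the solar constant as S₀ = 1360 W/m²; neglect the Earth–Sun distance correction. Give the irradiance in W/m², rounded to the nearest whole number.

Hour angle H = 15° × (9 − 12) = -45.00°.
With φ = -39.5°, δ = -0.4°, H = -45.00°: sin φ sin δ = 0.0044, cos φ cos δ cos H = 0.5456, so cos θ_z = 0.5500.
Top-of-atmosphere irradiance = S₀ cos θ_z = 1360 × 0.5500 = 748.00 W/m².

748 W/m²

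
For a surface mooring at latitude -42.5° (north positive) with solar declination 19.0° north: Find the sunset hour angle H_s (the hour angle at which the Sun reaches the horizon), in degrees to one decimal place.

71.6°

−tan φ tan δ = −(-0.9163)(0.3443) = 0.3155; H_s = arccos(0.3155) = 71.61°.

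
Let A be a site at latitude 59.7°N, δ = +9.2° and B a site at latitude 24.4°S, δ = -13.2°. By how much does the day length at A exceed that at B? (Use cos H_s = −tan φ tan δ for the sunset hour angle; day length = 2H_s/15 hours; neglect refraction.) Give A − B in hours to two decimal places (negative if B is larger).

+1.33 h

A: H_s = arccos(−tan 59.7° · tan 9.2°) = 106.09°, so 2H_s/15 = 14.1453 h.
B: H_s = arccos(−tan -24.4° · tan -13.2°) = 96.11°, so 2H_s/15 = 12.8147 h.
A − B = 14.1453 − 12.8147 = 1.3306 h.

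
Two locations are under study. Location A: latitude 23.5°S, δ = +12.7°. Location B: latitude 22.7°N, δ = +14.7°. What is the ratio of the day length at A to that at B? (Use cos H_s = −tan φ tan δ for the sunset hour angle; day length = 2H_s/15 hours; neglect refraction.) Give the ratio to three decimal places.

0.876

A: H_s = arccos(−tan -23.5° · tan 12.7°) = 84.38°, so 2H_s/15 = 11.2507 h.
B: H_s = arccos(−tan 22.7° · tan 14.7°) = 96.30°, so 2H_s/15 = 12.8400 h.
Ratio A/B = 11.2507 / 12.8400 = 0.8762.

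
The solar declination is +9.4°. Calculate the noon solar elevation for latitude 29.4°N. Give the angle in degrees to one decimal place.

70.0°

At local solar noon the hour angle is zero, so the elevation is 90° − |φ − δ| = 90° − |29.4° − (9.4°)| = 90° − 20.0° = 70.0°.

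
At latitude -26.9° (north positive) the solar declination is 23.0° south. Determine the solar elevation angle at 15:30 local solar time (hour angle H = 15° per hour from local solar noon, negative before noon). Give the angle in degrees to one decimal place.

42.6°

Hour angle H = 15° × (15.5 − 12) = 52.50°.
cos θ_z = sin(-26.9°) sin(-23.0°) + cos(-26.9°) cos(-23.0°) cos(52.50°) = 0.1768 + 0.4997 = 0.6765.
θ_z = arccos(0.6765) = 47.43°, so the elevation is 90° − 47.43° = 42.57°.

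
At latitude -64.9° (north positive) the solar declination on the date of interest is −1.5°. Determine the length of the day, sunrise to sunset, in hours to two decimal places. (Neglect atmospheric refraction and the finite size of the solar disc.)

12.43 hours

−tan φ tan δ = −(-2.1348)(-0.0262) = -0.0559; H_s = arccos(-0.0559) = 93.20°.
Day length = 2 H_s / 15° h⁻¹ = 186.40° / 15 = 12.427 h.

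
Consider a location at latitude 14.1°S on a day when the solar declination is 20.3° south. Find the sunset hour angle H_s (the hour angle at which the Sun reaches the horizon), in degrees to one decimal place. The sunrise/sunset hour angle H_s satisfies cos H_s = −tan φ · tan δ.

95.3°

−tan φ tan δ = −(-0.2512)(-0.3699) = -0.0929; H_s = arccos(-0.0929) = 95.33°.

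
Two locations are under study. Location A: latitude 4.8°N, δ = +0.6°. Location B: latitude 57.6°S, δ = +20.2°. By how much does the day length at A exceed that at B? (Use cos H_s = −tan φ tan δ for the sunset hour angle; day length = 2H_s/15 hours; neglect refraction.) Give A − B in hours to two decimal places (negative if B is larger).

A: H_s = arccos(−tan 4.8° · tan 0.6°) = 90.05°, so 2H_s/15 = 12.0067 h.
B: H_s = arccos(−tan -57.6° · tan 20.2°) = 54.57°, so 2H_s/15 = 7.2760 h.
A − B = 12.0067 − 7.2760 = 4.7307 h.

+4.73 h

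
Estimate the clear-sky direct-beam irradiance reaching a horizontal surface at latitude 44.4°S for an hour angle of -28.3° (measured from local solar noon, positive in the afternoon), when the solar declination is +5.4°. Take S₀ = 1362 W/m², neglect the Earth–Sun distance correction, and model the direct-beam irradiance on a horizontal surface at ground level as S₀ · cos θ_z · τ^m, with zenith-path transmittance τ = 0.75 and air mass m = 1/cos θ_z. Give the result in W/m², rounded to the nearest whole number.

cos θ_z = sin φ sin δ + cos φ cos δ cos H = (-0.6997)(0.0941) + (0.7145)(0.9956)(0.8805) = 0.5605.
Air mass m = 1/cos θ_z = 1/0.5605 = 1.784; τ^m = 0.75^1.784 = 0.5986.
Surface direct beam = 1362 × 0.5605 × 0.5986 = 456.97 W/m².

457 W/m²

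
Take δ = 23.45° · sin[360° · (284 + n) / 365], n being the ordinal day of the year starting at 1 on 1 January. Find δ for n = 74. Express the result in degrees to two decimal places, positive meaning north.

360 × (284 + 74) / 365 = 353.096°; sin(353.096°) = -0.1202.
δ = 23.45 × -0.1202 = -2.819° ≈ -2.82°.

-2.82°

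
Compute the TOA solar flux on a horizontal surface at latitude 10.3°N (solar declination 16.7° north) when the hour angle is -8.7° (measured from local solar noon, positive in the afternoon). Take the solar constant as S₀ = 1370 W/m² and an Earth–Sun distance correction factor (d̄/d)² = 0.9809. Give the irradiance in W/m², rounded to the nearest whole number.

With φ = 10.3°, δ = 16.7°, H = -8.70°: sin φ sin δ = 0.0514, cos φ cos δ cos H = 0.9315, so cos θ_z = 0.9829.
Top-of-atmosphere irradiance = S₀ (d̄/d)² cos θ_z = 1370 × 0.9809 × 0.9829 = 1320.85 W/m².

1321 W/m²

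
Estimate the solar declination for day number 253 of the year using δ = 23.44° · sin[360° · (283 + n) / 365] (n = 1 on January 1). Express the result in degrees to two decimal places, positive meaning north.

+4.61°

360 × (283 + 253) / 365 = 528.658°; sin(528.658°) = 0.1967.
δ = 23.44 × 0.1967 = 4.611° ≈ +4.61°.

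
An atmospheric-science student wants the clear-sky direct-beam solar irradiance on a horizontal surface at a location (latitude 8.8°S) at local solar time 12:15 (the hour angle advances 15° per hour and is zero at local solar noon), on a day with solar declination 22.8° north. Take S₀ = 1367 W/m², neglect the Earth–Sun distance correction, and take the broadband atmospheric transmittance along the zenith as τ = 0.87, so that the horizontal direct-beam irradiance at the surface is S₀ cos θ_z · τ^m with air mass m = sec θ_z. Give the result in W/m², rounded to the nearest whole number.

986 W/m²

Hour angle H = 15° × (12.25 − 12) = 3.75°.
With φ = -8.8°, δ = 22.8°, H = 3.75°: sin φ sin δ = -0.0593, cos φ cos δ cos H = 0.9091, so cos θ_z = 0.8498.
Air mass m = 1/cos θ_z = 1/0.8498 = 1.177; τ^m = 0.87^1.177 = 0.8488.
Surface direct beam = 1367 × 0.8498 × 0.8488 = 986.03 W/m².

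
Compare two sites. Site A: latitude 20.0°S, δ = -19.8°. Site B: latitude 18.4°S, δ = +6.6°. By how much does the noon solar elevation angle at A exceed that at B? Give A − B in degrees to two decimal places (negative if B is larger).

A: 90° − |-20.0 − (-19.8)| = 89.80°.
B: 90° − |-18.4 − (6.6)| = 65.00°.
A − B = 89.80 − 65.00 = 24.80°.

+24.80°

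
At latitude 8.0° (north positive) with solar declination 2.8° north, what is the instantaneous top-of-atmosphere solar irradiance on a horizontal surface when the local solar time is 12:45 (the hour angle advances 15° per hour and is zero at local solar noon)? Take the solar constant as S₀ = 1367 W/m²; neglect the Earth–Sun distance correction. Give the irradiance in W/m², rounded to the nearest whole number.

Hour angle H = 15° × (12.75 − 12) = 11.25°.
With φ = 8.0°, δ = 2.8°, H = 11.25°: sin φ sin δ = 0.0068, cos φ cos δ cos H = 0.9701, so cos θ_z = 0.9769.
Top-of-atmosphere irradiance = S₀ cos θ_z = 1367 × 0.9769 = 1335.42 W/m².

1335 W/m²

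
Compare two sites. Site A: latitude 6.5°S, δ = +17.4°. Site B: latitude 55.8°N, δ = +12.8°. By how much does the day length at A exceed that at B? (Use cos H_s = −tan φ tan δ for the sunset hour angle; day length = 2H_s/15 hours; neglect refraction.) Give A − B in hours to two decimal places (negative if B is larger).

A: H_s = arccos(−tan -6.5° · tan 17.4°) = 87.95°, so 2H_s/15 = 11.7267 h.
B: H_s = arccos(−tan 55.8° · tan 12.8°) = 109.53°, so 2H_s/15 = 14.6040 h.
A − B = 11.7267 − 14.6040 = -2.8773 h.

-2.88 h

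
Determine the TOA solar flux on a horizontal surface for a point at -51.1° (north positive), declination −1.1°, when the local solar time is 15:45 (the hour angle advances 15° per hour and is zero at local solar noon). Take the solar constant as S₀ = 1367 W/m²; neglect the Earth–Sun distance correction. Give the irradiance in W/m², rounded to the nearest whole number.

497 W/m²

Hour angle H = 15° × (15.75 − 12) = 56.25°.
With φ = -51.1°, δ = -1.1°, H = 56.25°: sin φ sin δ = 0.0149, cos φ cos δ cos H = 0.3488, so cos θ_z = 0.3637.
Top-of-atmosphere irradiance = S₀ cos θ_z = 1367 × 0.3637 = 497.18 W/m².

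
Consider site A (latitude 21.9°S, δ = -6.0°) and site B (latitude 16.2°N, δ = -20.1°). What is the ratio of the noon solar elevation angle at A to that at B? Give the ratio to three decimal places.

A: 90° − |-21.9 − (-6.0)| = 74.10°.
B: 90° − |16.2 − (-20.1)| = 53.70°.
Ratio A/B = 74.1000 / 53.7000 = 1.3799.

1.380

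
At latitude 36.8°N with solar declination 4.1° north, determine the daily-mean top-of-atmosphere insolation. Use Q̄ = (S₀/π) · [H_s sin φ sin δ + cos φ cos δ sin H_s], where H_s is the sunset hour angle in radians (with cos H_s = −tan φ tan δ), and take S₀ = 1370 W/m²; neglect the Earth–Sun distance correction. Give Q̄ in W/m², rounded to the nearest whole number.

−tan φ tan δ = −(0.7481)(0.0717) = -0.0536; H_s = arccos(-0.0536) = 93.07°. In radians, H_s = 1.6244.
H_s sin φ sin δ = 1.6244 × 0.5990 × 0.0715 = 0.0696.
cos φ cos δ sin H_s = 0.8007 × 0.9974 × 0.9986 = 0.7975.
Q̄ = (1370/π) × (0.0696 + 0.7975) = 436.08 × 0.8671 = 378.12 W/m².

378 W/m²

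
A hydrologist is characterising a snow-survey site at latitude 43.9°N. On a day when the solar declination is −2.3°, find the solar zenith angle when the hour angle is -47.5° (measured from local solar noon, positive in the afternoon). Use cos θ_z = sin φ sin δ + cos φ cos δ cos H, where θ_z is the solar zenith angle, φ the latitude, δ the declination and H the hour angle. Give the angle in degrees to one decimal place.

62.7°

cos θ_z = sin(43.9°) sin(-2.3°) + cos(43.9°) cos(-2.3°) cos(-47.50°) = -0.0278 + 0.4864 = 0.4586.
θ_z = arccos(0.4586) = 62.70°.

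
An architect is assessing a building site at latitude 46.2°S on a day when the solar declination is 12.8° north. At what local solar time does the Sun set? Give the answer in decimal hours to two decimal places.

−tan φ tan δ = −(-1.0428)(0.2272) = 0.2369; H_s = arccos(0.2369) = 76.30°.
Sunset is at 12 + H_s/15 = 12 + 5.087 = 17.087 h local solar time.

17.09 h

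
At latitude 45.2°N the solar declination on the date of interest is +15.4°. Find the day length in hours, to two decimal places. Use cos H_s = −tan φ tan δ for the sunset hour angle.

14.15 hours

The sunset hour angle satisfies cos H_s = −tan φ tan δ = -0.2774, giving H_s = 106.11°.
Day length = 2 H_s / 15° h⁻¹ = 212.22° / 15 = 14.148 h.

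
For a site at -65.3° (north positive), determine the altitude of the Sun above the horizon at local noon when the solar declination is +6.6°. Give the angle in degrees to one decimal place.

At local solar noon the hour angle is zero, so the elevation is 90° − |φ − δ| = 90° − |-65.3° − (6.6°)| = 90° − 71.9° = 18.1°.

18.1°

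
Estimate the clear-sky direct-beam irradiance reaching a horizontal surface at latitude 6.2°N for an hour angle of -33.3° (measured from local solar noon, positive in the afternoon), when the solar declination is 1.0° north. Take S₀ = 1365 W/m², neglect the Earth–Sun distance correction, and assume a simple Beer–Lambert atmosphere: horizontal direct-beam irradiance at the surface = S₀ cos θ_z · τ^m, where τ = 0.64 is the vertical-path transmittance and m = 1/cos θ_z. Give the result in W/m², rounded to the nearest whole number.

665 W/m²

With φ = 6.2°, δ = 1.0°, H = -33.30°: sin φ sin δ = 0.0019, cos φ cos δ cos H = 0.8308, so cos θ_z = 0.8327.
Air mass m = 1/cos θ_z = 1/0.8327 = 1.201; τ^m = 0.64^1.201 = 0.5851.
Surface direct beam = 1365 × 0.8327 × 0.5851 = 665.05 W/m².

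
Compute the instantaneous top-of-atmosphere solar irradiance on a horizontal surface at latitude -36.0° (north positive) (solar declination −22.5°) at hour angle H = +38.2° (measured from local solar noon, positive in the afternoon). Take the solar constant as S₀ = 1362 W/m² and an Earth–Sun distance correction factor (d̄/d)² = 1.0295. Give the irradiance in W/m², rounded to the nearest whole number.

1139 W/m²

cos θ_z = sin(-36.0°) sin(-22.5°) + cos(-36.0°) cos(-22.5°) cos(38.20°) = 0.2249 + 0.5874 = 0.8123.
Top-of-atmosphere irradiance = S₀ (d̄/d)² cos θ_z = 1362 × 1.0295 × 0.8123 = 1138.99 W/m².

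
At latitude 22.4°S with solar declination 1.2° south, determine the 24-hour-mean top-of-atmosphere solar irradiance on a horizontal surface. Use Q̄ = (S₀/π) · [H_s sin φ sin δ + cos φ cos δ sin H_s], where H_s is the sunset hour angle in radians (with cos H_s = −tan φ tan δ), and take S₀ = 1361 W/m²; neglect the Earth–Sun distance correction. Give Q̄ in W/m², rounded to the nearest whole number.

cos H_s = −tan(-22.4°) · tan(-1.2°) = -0.0086, so H_s = arccos(-0.0086) = 90.49°. In radians, H_s = 1.5793.
H_s sin φ sin δ = 1.5793 × -0.3811 × -0.0209 = 0.0126.
cos φ cos δ sin H_s = 0.9245 × 0.9998 × 1.0000 = 0.9243.
Q̄ = (1361/π) × (0.0126 + 0.9243) = 433.22 × 0.9369 = 405.88 W/m².

406 W/m²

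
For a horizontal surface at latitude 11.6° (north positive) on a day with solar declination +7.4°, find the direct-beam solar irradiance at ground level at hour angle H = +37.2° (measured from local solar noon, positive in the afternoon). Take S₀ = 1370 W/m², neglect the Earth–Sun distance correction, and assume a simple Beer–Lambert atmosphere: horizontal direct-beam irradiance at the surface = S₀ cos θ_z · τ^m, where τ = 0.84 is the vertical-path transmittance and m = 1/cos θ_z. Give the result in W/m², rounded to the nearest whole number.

881 W/m²

cos θ_z = sin φ sin δ + cos φ cos δ cos H = (0.2011)(0.1288) + (0.9796)(0.9917)(0.7965) = 0.7997.
Air mass m = 1/cos θ_z = 1/0.7997 = 1.250; τ^m = 0.84^1.250 = 0.8042.
Surface direct beam = 1370 × 0.7997 × 0.8042 = 881.07 W/m².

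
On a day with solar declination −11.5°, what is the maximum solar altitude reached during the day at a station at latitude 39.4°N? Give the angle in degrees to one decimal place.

39.1°

At local solar noon the hour angle is zero, so the elevation is 90° − |φ − δ| = 90° − |39.4° − (-11.5°)| = 90° − 50.9° = 39.1°.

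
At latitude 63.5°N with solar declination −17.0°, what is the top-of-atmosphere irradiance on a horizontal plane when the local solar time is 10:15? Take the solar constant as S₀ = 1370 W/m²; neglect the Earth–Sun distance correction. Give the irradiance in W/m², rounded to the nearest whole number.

Hour angle H = 15° × (10.25 − 12) = -26.25°.
With φ = 63.5°, δ = -17.0°, H = -26.25°: sin φ sin δ = -0.2617, cos φ cos δ cos H = 0.3827, so cos θ_z = 0.1210.
Top-of-atmosphere irradiance = S₀ cos θ_z = 1370 × 0.1210 = 165.77 W/m².

166 W/m²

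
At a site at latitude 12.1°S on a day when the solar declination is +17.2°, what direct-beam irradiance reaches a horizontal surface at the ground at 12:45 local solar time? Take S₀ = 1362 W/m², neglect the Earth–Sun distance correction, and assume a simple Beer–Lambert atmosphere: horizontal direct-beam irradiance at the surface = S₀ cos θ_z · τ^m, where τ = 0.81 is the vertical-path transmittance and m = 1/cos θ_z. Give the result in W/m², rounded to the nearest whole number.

Hour angle H = 15° × (12.75 − 12) = 11.25°.
With φ = -12.1°, δ = 17.2°, H = 11.25°: sin φ sin δ = -0.0620, cos φ cos δ cos H = 0.9161, so cos θ_z = 0.8541.
Air mass m = 1/cos θ_z = 1/0.8541 = 1.171; τ^m = 0.81^1.171 = 0.7813.
Surface direct beam = 1362 × 0.8541 × 0.7813 = 908.87 W/m².

909 W/m²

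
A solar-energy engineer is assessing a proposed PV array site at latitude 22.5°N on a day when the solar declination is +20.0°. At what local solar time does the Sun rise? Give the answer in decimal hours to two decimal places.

5.42 h

cos H_s = −tan(22.5°) · tan(20.0°) = -0.1508, so H_s = arccos(-0.1508) = 98.67°.
Sunrise is at 12 − H_s/15 = 12 − 6.578 = 5.422 h local solar time.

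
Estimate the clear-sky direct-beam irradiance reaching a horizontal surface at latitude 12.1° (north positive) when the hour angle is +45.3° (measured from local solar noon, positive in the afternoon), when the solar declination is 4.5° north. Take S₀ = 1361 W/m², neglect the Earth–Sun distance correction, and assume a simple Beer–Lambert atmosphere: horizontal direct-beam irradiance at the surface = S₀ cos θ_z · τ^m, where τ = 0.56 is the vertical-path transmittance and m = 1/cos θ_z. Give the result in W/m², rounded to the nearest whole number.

cos θ_z = sin φ sin δ + cos φ cos δ cos H = (0.2096)(0.0785) + (0.9778)(0.9969)(0.7034) = 0.7021.
Air mass m = 1/cos θ_z = 1/0.7021 = 1.424; τ^m = 0.56^1.424 = 0.4379.
Surface direct beam = 1361 × 0.7021 × 0.4379 = 418.44 W/m².

418 W/m²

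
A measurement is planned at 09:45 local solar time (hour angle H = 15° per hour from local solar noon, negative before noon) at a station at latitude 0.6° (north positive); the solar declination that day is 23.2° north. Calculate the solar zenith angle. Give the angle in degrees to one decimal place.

39.8°

Hour angle H = 15° × (9.75 − 12) = -33.75°.
With φ = 0.6°, δ = 23.2°, H = -33.75°: sin φ sin δ = 0.0041, cos φ cos δ cos H = 0.7642, so cos θ_z = 0.7683.
θ_z = arccos(0.7683) = 39.80°.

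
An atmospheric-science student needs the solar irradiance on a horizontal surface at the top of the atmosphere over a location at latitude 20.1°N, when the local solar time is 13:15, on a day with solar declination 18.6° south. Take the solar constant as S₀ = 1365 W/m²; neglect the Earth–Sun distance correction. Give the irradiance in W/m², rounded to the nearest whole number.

1001 W/m²

Hour angle H = 15° × (13.25 − 12) = 18.75°.
With φ = 20.1°, δ = -18.6°, H = 18.75°: sin φ sin δ = -0.1096, cos φ cos δ cos H = 0.8428, so cos θ_z = 0.7332.
Top-of-atmosphere irradiance = S₀ cos θ_z = 1365 × 0.7332 = 1000.82 W/m².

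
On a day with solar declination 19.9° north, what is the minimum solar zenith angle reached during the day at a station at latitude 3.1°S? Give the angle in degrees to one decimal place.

At local solar noon the hour angle is zero, so the zenith angle is |φ − δ| = |-3.1° − (19.9°)| = 23.0°.

23.0°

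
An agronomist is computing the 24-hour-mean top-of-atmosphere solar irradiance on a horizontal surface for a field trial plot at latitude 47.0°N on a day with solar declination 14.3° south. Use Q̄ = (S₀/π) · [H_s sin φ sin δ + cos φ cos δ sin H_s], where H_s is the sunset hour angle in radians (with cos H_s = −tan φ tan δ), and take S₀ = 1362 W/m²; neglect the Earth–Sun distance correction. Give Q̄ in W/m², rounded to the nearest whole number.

cos H_s = −tan(47.0°) · tan(-14.3°) = 0.2733, so H_s = arccos(0.2733) = 74.14°. In radians, H_s = 1.2940.
H_s sin φ sin δ = 1.2940 × 0.7314 × -0.2470 = -0.2338.
cos φ cos δ sin H_s = 0.6820 × 0.9690 × 0.9619 = 0.6357.
Q̄ = (1362/π) × (-0.2338 + 0.6357) = 433.54 × 0.4019 = 174.24 W/m².

174 W/m²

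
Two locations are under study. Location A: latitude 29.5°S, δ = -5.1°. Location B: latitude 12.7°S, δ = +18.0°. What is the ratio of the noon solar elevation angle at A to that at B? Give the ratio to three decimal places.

A: 90° − |-29.5 − (-5.1)| = 65.60°.
B: 90° − |-12.7 − (18.0)| = 59.30°.
Ratio A/B = 65.6000 / 59.3000 = 1.1062.

1.106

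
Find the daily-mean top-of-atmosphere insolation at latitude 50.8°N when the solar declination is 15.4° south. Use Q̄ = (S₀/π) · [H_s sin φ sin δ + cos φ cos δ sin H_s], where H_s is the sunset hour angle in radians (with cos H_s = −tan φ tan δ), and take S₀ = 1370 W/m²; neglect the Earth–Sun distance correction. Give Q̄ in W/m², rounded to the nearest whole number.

140 W/m²

−tan φ tan δ = −(1.2261)(-0.2754) = 0.3377; H_s = arccos(0.3377) = 70.26°. In radians, H_s = 1.2263.
H_s sin φ sin δ = 1.2263 × 0.7749 × -0.2656 = -0.2524.
cos φ cos δ sin H_s = 0.6320 × 0.9641 × 0.9412 = 0.5735.
Q̄ = (1370/π) × (-0.2524 + 0.5735) = 436.08 × 0.3211 = 140.03 W/m².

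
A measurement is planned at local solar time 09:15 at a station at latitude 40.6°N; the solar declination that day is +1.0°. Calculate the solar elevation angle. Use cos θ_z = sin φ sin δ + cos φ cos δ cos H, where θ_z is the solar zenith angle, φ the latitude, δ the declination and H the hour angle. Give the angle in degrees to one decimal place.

Hour angle H = 15° × (9.25 − 12) = -41.25°.
cos θ_z = sin φ sin δ + cos φ cos δ cos H = (0.6508)(0.0175) + (0.7593)(0.9998)(0.7518) = 0.5821.
θ_z = arccos(0.5821) = 54.40°, so the elevation is 90° − 54.40° = 35.60°.

35.6°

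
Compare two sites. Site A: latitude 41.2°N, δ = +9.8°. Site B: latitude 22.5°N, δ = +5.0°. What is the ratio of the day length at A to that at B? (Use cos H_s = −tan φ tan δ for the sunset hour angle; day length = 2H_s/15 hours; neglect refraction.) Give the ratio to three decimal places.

1.072

A: H_s = arccos(−tan 41.2° · tan 9.8°) = 98.70°, so 2H_s/15 = 13.1600 h.
B: H_s = arccos(−tan 22.5° · tan 5.0°) = 92.08°, so 2H_s/15 = 12.2773 h.
Ratio A/B = 13.1600 / 12.2773 = 1.0719.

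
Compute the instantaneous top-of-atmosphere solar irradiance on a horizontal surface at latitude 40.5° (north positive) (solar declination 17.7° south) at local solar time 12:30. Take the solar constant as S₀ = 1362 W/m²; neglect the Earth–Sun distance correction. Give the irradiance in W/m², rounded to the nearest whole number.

Hour angle H = 15° × (12.5 − 12) = 7.50°.
With φ = 40.5°, δ = -17.7°, H = 7.50°: sin φ sin δ = -0.1975, cos φ cos δ cos H = 0.7182, so cos θ_z = 0.5207.
Top-of-atmosphere irradiance = S₀ cos θ_z = 1362 × 0.5207 = 709.19 W/m².

709 W/m²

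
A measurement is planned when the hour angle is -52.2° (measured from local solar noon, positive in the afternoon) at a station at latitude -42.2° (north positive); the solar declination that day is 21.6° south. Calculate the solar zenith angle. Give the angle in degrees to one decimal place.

With φ = -42.2°, δ = -21.6°, H = -52.20°: sin φ sin δ = 0.2473, cos φ cos δ cos H = 0.4222, so cos θ_z = 0.6695.
θ_z = arccos(0.6695) = 47.97°.

48.0°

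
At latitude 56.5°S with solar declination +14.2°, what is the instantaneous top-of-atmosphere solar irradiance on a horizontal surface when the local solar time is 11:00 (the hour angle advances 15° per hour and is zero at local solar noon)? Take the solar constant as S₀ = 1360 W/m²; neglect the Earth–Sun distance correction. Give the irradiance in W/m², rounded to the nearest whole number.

Hour angle H = 15° × (11 − 12) = -15.00°.
cos θ_z = sin φ sin δ + cos φ cos δ cos H = (-0.8339)(0.2453) + (0.5519)(0.9694)(0.9659) = 0.3122.
Top-of-atmosphere irradiance = S₀ cos θ_z = 1360 × 0.3122 = 424.59 W/m².

425 W/m²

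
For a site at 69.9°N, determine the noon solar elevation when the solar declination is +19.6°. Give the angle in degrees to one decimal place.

At local solar noon the hour angle is zero, so the elevation is 90° − |φ − δ| = 90° − |69.9° − (19.6°)| = 90° − 50.3° = 39.7°.

39.7°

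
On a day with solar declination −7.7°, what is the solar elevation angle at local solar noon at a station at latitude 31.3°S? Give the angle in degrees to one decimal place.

At local solar noon the hour angle is zero, so the elevation is 90° − |φ − δ| = 90° − |-31.3° − (-7.7°)| = 90° − 23.6° = 66.4°.

66.4°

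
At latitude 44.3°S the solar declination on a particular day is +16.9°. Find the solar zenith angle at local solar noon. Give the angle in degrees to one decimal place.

At local solar noon the hour angle is zero, so the zenith angle is |φ − δ| = |-44.3° − (16.9°)| = 61.2°.

61.2°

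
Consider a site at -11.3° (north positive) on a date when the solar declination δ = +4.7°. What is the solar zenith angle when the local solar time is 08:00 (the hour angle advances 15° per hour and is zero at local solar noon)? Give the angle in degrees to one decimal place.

61.8°

Hour angle H = 15° × (8 − 12) = -60.00°.
With φ = -11.3°, δ = 4.7°, H = -60.00°: sin φ sin δ = -0.0161, cos φ cos δ cos H = 0.4887, so cos θ_z = 0.4726.
θ_z = arccos(0.4726) = 61.80°.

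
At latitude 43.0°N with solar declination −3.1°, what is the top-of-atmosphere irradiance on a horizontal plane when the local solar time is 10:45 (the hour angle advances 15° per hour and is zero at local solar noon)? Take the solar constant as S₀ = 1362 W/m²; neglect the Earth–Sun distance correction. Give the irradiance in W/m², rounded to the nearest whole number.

892 W/m²

Hour angle H = 15° × (10.75 − 12) = -18.75°.
cos θ_z = sin(43.0°) sin(-3.1°) + cos(43.0°) cos(-3.1°) cos(-18.75°) = -0.0369 + 0.6915 = 0.6546.
Top-of-atmosphere irradiance = S₀ cos θ_z = 1362 × 0.6546 = 891.57 W/m².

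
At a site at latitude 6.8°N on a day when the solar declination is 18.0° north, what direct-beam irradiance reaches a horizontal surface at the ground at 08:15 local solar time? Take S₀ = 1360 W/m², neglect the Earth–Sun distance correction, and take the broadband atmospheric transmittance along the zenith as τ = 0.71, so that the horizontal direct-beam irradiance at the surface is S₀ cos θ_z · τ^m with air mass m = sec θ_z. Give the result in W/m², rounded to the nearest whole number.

415 W/m²

Hour angle H = 15° × (8.25 − 12) = -56.25°.
With φ = 6.8°, δ = 18.0°, H = -56.25°: sin φ sin δ = 0.0366, cos φ cos δ cos H = 0.5247, so cos θ_z = 0.5613.
Air mass m = 1/cos θ_z = 1/0.5613 = 1.782; τ^m = 0.71^1.782 = 0.5432.
Surface direct beam = 1360 × 0.5613 × 0.5432 = 414.66 W/m².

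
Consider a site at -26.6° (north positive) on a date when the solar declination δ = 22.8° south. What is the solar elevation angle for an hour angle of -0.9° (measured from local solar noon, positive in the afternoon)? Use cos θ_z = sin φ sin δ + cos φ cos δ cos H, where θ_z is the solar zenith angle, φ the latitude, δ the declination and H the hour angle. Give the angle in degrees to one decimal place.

cos θ_z = sin(-26.6°) sin(-22.8°) + cos(-26.6°) cos(-22.8°) cos(-0.90°) = 0.1735 + 0.8242 = 0.9977.
θ_z = arccos(0.9977) = 3.89°, so the elevation is 90° − 3.89° = 86.11°.

86.1°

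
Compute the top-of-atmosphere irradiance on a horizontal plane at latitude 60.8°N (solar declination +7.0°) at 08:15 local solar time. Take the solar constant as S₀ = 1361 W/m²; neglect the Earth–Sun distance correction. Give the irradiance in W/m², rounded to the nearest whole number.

Hour angle H = 15° × (8.25 − 12) = -56.25°.
cos θ_z = sin φ sin δ + cos φ cos δ cos H = (0.8729)(0.1219) + (0.4879)(0.9925)(0.5556) = 0.3755.
Top-of-atmosphere irradiance = S₀ cos θ_z = 1361 × 0.3755 = 511.06 W/m².

511 W/m²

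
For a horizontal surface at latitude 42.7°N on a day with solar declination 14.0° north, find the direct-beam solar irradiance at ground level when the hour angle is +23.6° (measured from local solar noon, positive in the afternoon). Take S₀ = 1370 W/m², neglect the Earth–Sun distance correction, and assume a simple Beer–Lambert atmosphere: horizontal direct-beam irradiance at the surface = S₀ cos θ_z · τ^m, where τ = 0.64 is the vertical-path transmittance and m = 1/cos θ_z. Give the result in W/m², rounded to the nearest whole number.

With φ = 42.7°, δ = 14.0°, H = 23.60°: sin φ sin δ = 0.1641, cos φ cos δ cos H = 0.6534, so cos θ_z = 0.8175.
Air mass m = 1/cos θ_z = 1/0.8175 = 1.223; τ^m = 0.64^1.223 = 0.5794.
Surface direct beam = 1370 × 0.8175 × 0.5794 = 648.91 W/m².

649 W/m²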